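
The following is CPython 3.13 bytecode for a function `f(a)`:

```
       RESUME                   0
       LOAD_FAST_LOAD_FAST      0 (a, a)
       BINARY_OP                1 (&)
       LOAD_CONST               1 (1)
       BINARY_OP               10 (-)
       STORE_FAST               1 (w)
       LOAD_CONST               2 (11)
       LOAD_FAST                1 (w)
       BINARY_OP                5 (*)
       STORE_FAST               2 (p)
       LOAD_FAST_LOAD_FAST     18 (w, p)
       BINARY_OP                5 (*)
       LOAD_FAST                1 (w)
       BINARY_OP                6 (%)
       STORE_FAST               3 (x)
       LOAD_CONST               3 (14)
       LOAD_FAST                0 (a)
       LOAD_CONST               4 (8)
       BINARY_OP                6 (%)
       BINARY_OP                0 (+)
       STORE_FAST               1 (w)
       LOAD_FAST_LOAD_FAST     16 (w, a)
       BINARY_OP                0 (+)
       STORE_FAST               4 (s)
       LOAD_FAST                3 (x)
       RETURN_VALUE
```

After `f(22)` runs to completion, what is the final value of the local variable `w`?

LOAD_FAST_LOAD_FAST a,a → push 22,22. Stack: [22, 22]
BINARY_OP & → 22 & 22 = 22. Stack: [22]
LOAD_CONST → push 1. Stack: [22, 1]
BINARY_OP - → 22 - 1 = 21. Stack: [21]
STORE_FAST w → w=21. Stack: []
LOAD_CONST → push 11. Stack: [11]
LOAD_FAST w → push 21. Stack: [11, 21]
BINARY_OP * → 11 * 21 = 231. Stack: [231]
STORE_FAST p → p=231. Stack: []
LOAD_FAST_LOAD_FAST w,p → push 21,231. Stack: [21, 231]
BINARY_OP * → 21 * 231 = 4851. Stack: [4851]
LOAD_FAST w → push 21. Stack: [4851, 21]
BINARY_OP % → 4851 % 21 = 0. Stack: [0]
STORE_FAST x → x=0. Stack: []
LOAD_CONST → push 14. Stack: [14]
LOAD_FAST a → push 22. Stack: [14, 22]
LOAD_CONST → push 8. Stack: [14, 22, 8]
BINARY_OP % → 22 % 8 = 6. Stack: [14, 6]
BINARY_OP + → 14 + 6 = 20. Stack: [20]
STORE_FAST w → w=20. Stack: []
LOAD_FAST_LOAD_FAST w,a → push 20,22. Stack: [20, 22]
BINARY_OP + → 20 + 22 = 42. Stack: [42]
STORE_FAST s → s=42. Stack: []
LOAD_FAST x → push 0. Stack: [0]
RETURN_VALUE → return 0.

20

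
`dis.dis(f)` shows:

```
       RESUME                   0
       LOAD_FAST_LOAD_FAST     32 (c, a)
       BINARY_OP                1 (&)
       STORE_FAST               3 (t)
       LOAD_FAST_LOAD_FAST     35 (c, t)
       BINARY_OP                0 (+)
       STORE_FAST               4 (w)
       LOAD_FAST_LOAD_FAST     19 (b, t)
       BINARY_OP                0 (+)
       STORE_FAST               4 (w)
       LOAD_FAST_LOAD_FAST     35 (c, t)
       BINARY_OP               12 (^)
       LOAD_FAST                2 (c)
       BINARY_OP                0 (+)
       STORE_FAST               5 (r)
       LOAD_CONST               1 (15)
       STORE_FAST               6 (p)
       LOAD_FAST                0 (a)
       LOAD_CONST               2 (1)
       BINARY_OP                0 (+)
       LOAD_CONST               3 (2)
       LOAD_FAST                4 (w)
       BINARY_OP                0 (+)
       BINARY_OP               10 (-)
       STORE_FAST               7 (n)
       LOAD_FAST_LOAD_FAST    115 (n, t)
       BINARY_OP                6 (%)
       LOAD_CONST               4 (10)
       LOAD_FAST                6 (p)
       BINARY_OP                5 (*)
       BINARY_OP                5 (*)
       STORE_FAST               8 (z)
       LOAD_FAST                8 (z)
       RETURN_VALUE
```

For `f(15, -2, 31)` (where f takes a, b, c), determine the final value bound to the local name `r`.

LOAD_FAST_LOAD_FAST c,a → push 31,15. Stack: [31, 15]
BINARY_OP & → 31 & 15 = 15. Stack: [15]
STORE_FAST t → t=15. Stack: []
LOAD_FAST_LOAD_FAST c,t → push 31,15. Stack: [31, 15]
BINARY_OP + → 31 + 15 = 46. Stack: [46]
STORE_FAST w → w=46. Stack: []
LOAD_FAST_LOAD_FAST b,t → push -2,15. Stack: [-2, 15]
BINARY_OP + → -2 + 15 = 13. Stack: [13]
STORE_FAST w → w=13. Stack: []
LOAD_FAST_LOAD_FAST c,t → push 31,15. Stack: [31, 15]
BINARY_OP ^ → 31 ^ 15 = 16. Stack: [16]
LOAD_FAST c → push 31. Stack: [16, 31]
BINARY_OP + → 16 + 31 = 47. Stack: [47]
STORE_FAST r → r=47. Stack: []
LOAD_CONST → push 15. Stack: [15]
STORE_FAST p → p=15. Stack: []
LOAD_FAST a → push 15. Stack: [15]
LOAD_CONST → push 1. Stack: [15, 1]
BINARY_OP + → 15 + 1 = 16. Stack: [16]
LOAD_CONST → push 2. Stack: [16, 2]
LOAD_FAST w → push 13. Stack: [16, 2, 13]
BINARY_OP + → 2 + 13 = 15. Stack: [16, 15]
BINARY_OP - → 16 - 15 = 1. Stack: [1]
STORE_FAST n → n=1. Stack: []
LOAD_FAST_LOAD_FAST n,t → push 1,15. Stack: [1, 15]
BINARY_OP % → 1 % 15 = 1. Stack: [1]
LOAD_CONST → push 10. Stack: [1, 10]
LOAD_FAST p → push 15. Stack: [1, 10, 15]
BINARY_OP * → 10 * 15 = 150. Stack: [1, 150]
BINARY_OP * → 1 * 150 = 150. Stack: [150]
STORE_FAST z → z=150. Stack: []
LOAD_FAST z → push 150. Stack: [150]
RETURN_VALUE → return 150.

47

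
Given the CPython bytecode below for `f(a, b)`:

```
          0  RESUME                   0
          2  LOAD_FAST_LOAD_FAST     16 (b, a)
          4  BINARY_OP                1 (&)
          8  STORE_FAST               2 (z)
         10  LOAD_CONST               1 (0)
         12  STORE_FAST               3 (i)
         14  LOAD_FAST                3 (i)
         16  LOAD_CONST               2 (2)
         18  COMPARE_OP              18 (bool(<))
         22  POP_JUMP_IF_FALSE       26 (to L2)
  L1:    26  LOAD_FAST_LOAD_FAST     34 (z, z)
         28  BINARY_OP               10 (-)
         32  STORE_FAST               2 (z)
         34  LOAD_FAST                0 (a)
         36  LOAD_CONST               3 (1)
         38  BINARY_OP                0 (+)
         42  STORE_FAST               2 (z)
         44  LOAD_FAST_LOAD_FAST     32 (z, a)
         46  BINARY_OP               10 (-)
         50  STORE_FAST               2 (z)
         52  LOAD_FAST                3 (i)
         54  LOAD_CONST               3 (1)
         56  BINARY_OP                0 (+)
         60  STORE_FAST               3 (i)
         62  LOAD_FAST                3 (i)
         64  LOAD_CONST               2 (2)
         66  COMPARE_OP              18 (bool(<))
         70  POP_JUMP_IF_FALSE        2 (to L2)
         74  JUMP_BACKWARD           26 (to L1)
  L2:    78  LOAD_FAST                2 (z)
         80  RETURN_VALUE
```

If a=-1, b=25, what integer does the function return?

1

LOAD_FAST_LOAD_FAST b,a → push 25,-1. Stack: [25, -1]
BINARY_OP & → 25 & -1 = 25. Stack: [25]
STORE_FAST z → z=25. Stack: []
LOAD_CONST → push 0. Stack: [0]
STORE_FAST i → i=0. Stack: []
LOAD_FAST i → push 0. Stack: [0]
LOAD_CONST → push 2. Stack: [0, 2]
COMPARE_OP bool(<) → 0 vs 2 = True. Stack: [True]
POP_JUMP_IF_FALSE → pop True; no jump. Stack: []
LOAD_FAST_LOAD_FAST z,z → push 25,25. Stack: [25, 25]
BINARY_OP - → 25 - 25 = 0. Stack: [0]
STORE_FAST z → z=0. Stack: []
LOAD_FAST a → push -1. Stack: [-1]
LOAD_CONST → push 1. Stack: [-1, 1]
BINARY_OP + → -1 + 1 = 0. Stack: [0]
STORE_FAST z → z=0. Stack: []
LOAD_FAST_LOAD_FAST z,a → push 0,-1. Stack: [0, -1]
BINARY_OP - → 0 - -1 = 1. Stack: [1]
STORE_FAST z → z=1. Stack: []
LOAD_FAST i → push 0. Stack: [0]
LOAD_CONST → push 1. Stack: [0, 1]
BINARY_OP + → 0 + 1 = 1. Stack: [1]
STORE_FAST i → i=1. Stack: []
LOAD_FAST i → push 1. Stack: [1]
LOAD_CONST → push 2. Stack: [1, 2]
COMPARE_OP bool(<) → 1 vs 2 = True. Stack: [True]
POP_JUMP_IF_FALSE → pop True; no jump. Stack: []
LOAD_FAST_LOAD_FAST z,z → push 1,1. Stack: [1, 1]
BINARY_OP - → 1 - 1 = 0. Stack: [0]
STORE_FAST z → z=0. Stack: []
LOAD_FAST a → push -1. Stack: [-1]
LOAD_CONST → push 1. Stack: [-1, 1]
BINARY_OP + → -1 + 1 = 0. Stack: [0]
STORE_FAST z → z=0. Stack: []
LOAD_FAST_LOAD_FAST z,a → push 0,-1. Stack: [0, -1]
BINARY_OP - → 0 - -1 = 1. Stack: [1]
STORE_FAST z → z=1. Stack: []
LOAD_FAST i → push 1. Stack: [1]
LOAD_CONST → push 1. Stack: [1, 1]
BINARY_OP + → 1 + 1 = 2. Stack: [2]
STORE_FAST i → i=2. Stack: []
LOAD_FAST i → push 2. Stack: [2]
LOAD_CONST → push 2. Stack: [2, 2]
COMPARE_OP bool(<) → 2 vs 2 = False. Stack: [False]
POP_JUMP_IF_FALSE → pop False; jump. Stack: []
LOAD_FAST z → push 1. Stack: [1]
RETURN_VALUE → return 1.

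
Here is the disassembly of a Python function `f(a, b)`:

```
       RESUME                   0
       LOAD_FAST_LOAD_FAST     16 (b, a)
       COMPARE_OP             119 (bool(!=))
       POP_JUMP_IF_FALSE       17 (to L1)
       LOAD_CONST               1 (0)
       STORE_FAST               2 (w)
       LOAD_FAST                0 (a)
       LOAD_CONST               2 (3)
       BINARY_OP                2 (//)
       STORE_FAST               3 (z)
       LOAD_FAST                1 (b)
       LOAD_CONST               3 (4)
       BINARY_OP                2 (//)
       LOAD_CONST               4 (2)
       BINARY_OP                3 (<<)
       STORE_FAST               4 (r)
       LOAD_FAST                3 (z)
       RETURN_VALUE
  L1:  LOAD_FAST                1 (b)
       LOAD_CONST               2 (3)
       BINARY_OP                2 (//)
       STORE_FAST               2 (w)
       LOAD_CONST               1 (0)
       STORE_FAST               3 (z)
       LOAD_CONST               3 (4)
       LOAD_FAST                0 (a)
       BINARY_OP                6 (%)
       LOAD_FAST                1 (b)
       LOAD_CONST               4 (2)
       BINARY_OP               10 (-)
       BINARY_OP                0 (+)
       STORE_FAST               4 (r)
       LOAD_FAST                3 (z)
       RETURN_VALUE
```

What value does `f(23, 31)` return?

7

LOAD_FAST_LOAD_FAST b,a → push 31,23. Stack: [31, 23]
COMPARE_OP bool(!=) → 31 vs 23 = True. Stack: [True]
POP_JUMP_IF_FALSE → pop True; no jump. Stack: []
LOAD_CONST → push 0. Stack: [0]
STORE_FAST w → w=0. Stack: []
LOAD_FAST a → push 23. Stack: [23]
LOAD_CONST → push 3. Stack: [23, 3]
BINARY_OP // → 23 // 3 = 7. Stack: [7]
STORE_FAST z → z=7. Stack: []
LOAD_FAST b → push 31. Stack: [31]
LOAD_CONST → push 4. Stack: [31, 4]
BINARY_OP // → 31 // 4 = 7. Stack: [7]
LOAD_CONST → push 2. Stack: [7, 2]
BINARY_OP << → 7 << 2 = 28. Stack: [28]
STORE_FAST r → r=28. Stack: []
LOAD_FAST z → push 7. Stack: [7]
RETURN_VALUE → return 7.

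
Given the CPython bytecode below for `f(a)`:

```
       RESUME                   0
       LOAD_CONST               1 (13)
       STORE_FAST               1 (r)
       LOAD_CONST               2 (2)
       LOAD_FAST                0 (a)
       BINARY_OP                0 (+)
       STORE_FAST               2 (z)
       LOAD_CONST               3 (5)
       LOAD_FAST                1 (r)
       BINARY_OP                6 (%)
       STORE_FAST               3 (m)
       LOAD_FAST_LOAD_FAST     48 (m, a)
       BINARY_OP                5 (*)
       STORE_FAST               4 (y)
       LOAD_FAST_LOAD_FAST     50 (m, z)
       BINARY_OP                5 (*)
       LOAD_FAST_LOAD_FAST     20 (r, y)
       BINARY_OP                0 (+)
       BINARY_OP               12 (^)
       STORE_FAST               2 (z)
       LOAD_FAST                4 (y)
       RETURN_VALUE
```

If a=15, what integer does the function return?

75

LOAD_CONST → push 13. Stack: [13]
STORE_FAST r → r=13. Stack: []
LOAD_CONST → push 2. Stack: [2]
LOAD_FAST a → push 15. Stack: [2, 15]
BINARY_OP + → 2 + 15 = 17. Stack: [17]
STORE_FAST z → z=17. Stack: []
LOAD_CONST → push 5. Stack: [5]
LOAD_FAST r → push 13. Stack: [5, 13]
BINARY_OP % → 5 % 13 = 5. Stack: [5]
STORE_FAST m → m=5. Stack: []
LOAD_FAST_LOAD_FAST m,a → push 5,15. Stack: [5, 15]
BINARY_OP * → 5 * 15 = 75. Stack: [75]
STORE_FAST y → y=75. Stack: []
LOAD_FAST_LOAD_FAST m,z → push 5,17. Stack: [5, 17]
BINARY_OP * → 5 * 17 = 85. Stack: [85]
LOAD_FAST_LOAD_FAST r,y → push 13,75. Stack: [85, 13, 75]
BINARY_OP + → 13 + 75 = 88. Stack: [85, 88]
BINARY_OP ^ → 85 ^ 88 = 13. Stack: [13]
STORE_FAST z → z=13. Stack: []
LOAD_FAST y → push 75. Stack: [75]
RETURN_VALUE → return 75.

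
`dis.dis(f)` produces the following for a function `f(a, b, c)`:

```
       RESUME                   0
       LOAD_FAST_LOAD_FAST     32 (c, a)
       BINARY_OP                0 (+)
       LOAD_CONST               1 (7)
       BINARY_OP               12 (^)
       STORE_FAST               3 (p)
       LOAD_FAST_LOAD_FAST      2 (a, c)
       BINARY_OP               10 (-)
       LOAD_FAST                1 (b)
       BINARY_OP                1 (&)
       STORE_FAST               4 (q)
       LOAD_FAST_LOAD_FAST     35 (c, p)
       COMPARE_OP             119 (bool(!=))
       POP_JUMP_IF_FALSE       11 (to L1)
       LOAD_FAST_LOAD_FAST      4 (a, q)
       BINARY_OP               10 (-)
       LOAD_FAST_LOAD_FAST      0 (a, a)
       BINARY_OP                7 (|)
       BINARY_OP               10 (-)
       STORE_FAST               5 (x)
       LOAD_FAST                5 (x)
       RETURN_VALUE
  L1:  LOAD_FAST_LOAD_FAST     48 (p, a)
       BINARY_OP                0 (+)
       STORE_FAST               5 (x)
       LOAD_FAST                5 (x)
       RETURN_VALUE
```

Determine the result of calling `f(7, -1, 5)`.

LOAD_FAST_LOAD_FAST c,a → push 5,7. Stack: [5, 7]
BINARY_OP + → 5 + 7 = 12. Stack: [12]
LOAD_CONST → push 7. Stack: [12, 7]
BINARY_OP ^ → 12 ^ 7 = 11. Stack: [11]
STORE_FAST p → p=11. Stack: []
LOAD_FAST_LOAD_FAST a,c → push 7,5. Stack: [7, 5]
BINARY_OP - → 7 - 5 = 2. Stack: [2]
LOAD_FAST b → push -1. Stack: [2, -1]
BINARY_OP & → 2 & -1 = 2. Stack: [2]
STORE_FAST q → q=2. Stack: []
LOAD_FAST_LOAD_FAST c,p → push 5,11. Stack: [5, 11]
COMPARE_OP bool(!=) → 5 vs 11 = True. Stack: [True]
POP_JUMP_IF_FALSE → pop True; no jump. Stack: []
LOAD_FAST_LOAD_FAST a,q → push 7,2. Stack: [7, 2]
BINARY_OP - → 7 - 2 = 5. Stack: [5]
LOAD_FAST_LOAD_FAST a,a → push 7,7. Stack: [5, 7, 7]
BINARY_OP | → 7 | 7 = 7. Stack: [5, 7]
BINARY_OP - → 5 - 7 = -2. Stack: [-2]
STORE_FAST x → x=-2. Stack: []
LOAD_FAST x → push -2. Stack: [-2]
RETURN_VALUE → return -2.

-2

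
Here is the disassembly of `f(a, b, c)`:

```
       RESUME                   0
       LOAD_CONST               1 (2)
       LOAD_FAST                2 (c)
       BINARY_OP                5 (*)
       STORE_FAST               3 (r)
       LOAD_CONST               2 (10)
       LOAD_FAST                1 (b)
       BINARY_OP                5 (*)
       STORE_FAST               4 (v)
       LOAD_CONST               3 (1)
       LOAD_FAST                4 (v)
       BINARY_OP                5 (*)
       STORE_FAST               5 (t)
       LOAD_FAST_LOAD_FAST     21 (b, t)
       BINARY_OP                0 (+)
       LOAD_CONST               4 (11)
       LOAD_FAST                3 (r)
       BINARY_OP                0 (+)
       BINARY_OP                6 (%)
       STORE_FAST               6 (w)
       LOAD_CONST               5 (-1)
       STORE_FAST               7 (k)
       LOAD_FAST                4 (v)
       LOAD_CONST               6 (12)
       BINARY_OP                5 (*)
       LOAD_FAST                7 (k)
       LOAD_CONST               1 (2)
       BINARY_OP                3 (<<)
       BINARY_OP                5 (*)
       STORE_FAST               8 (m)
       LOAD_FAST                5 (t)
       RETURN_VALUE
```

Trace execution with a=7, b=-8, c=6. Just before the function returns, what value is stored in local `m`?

LOAD_CONST → push 2. Stack: [2]
LOAD_FAST c → push 6. Stack: [2, 6]
BINARY_OP * → 2 * 6 = 12. Stack: [12]
STORE_FAST r → r=12. Stack: []
LOAD_CONST → push 10. Stack: [10]
LOAD_FAST b → push -8. Stack: [10, -8]
BINARY_OP * → 10 * -8 = -80. Stack: [-80]
STORE_FAST v → v=-80. Stack: []
LOAD_CONST → push 1. Stack: [1]
LOAD_FAST v → push -80. Stack: [1, -80]
BINARY_OP * → 1 * -80 = -80. Stack: [-80]
STORE_FAST t → t=-80. Stack: []
LOAD_FAST_LOAD_FAST b,t → push -8,-80. Stack: [-8, -80]
BINARY_OP + → -8 + -80 = -88. Stack: [-88]
LOAD_CONST → push 11. Stack: [-88, 11]
LOAD_FAST r → push 12. Stack: [-88, 11, 12]
BINARY_OP + → 11 + 12 = 23. Stack: [-88, 23]
BINARY_OP % → -88 % 23 = 4. Stack: [4]
STORE_FAST w → w=4. Stack: []
LOAD_CONST → push -1. Stack: [-1]
STORE_FAST k → k=-1. Stack: []
LOAD_FAST v → push -80. Stack: [-80]
LOAD_CONST → push 12. Stack: [-80, 12]
BINARY_OP * → -80 * 12 = -960. Stack: [-960]
LOAD_FAST k → push -1. Stack: [-960, -1]
LOAD_CONST → push 2. Stack: [-960, -1, 2]
BINARY_OP << → -1 << 2 = -4. Stack: [-960, -4]
BINARY_OP * → -960 * -4 = 3840. Stack: [3840]
STORE_FAST m → m=3840. Stack: []
LOAD_FAST t → push -80. Stack: [-80]
RETURN_VALUE → return -80.

3840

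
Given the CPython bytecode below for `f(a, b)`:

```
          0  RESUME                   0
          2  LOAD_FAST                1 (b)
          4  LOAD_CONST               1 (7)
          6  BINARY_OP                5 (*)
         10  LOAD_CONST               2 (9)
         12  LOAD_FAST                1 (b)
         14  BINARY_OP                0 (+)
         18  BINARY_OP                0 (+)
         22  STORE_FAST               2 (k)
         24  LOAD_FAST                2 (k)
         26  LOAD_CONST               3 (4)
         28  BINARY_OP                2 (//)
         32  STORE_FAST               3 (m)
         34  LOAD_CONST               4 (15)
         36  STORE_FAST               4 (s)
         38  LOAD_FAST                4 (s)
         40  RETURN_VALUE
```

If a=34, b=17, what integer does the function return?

15

LOAD_FAST b → push 17. Stack: [17]
LOAD_CONST → push 7. Stack: [17, 7]
BINARY_OP * → 17 * 7 = 119. Stack: [119]
LOAD_CONST → push 9. Stack: [119, 9]
LOAD_FAST b → push 17. Stack: [119, 9, 17]
BINARY_OP + → 9 + 17 = 26. Stack: [119, 26]
BINARY_OP + → 119 + 26 = 145. Stack: [145]
STORE_FAST k → k=145. Stack: []
LOAD_FAST k → push 145. Stack: [145]
LOAD_CONST → push 4. Stack: [145, 4]
BINARY_OP // → 145 // 4 = 36. Stack: [36]
STORE_FAST m → m=36. Stack: []
LOAD_CONST → push 15. Stack: [15]
STORE_FAST s → s=15. Stack: []
LOAD_FAST s → push 15. Stack: [15]
RETURN_VALUE → return 15.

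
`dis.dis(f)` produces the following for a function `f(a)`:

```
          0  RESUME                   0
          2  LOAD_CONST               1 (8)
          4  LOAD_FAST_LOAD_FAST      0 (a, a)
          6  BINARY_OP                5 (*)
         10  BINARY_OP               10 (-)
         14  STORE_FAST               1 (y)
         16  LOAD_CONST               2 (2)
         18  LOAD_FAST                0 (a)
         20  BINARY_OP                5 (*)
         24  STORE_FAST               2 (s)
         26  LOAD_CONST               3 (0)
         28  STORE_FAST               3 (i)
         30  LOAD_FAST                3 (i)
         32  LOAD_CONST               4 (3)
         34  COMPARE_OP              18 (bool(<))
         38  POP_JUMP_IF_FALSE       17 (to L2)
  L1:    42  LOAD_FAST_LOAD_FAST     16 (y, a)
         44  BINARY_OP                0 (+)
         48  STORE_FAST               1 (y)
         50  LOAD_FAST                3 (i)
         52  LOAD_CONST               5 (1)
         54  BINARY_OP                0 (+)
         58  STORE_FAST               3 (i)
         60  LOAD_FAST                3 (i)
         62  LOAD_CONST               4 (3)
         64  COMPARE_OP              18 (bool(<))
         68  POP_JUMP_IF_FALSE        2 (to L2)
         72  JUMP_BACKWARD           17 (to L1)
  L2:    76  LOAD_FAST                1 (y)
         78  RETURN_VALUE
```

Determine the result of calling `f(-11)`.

-146

LOAD_CONST → push 8. Stack: [8]
LOAD_FAST_LOAD_FAST a,a → push -11,-11. Stack: [8, -11, -11]
BINARY_OP * → -11 * -11 = 121. Stack: [8, 121]
BINARY_OP - → 8 - 121 = -113. Stack: [-113]
STORE_FAST y → y=-113. Stack: []
LOAD_CONST → push 2. Stack: [2]
LOAD_FAST a → push -11. Stack: [2, -11]
BINARY_OP * → 2 * -11 = -22. Stack: [-22]
STORE_FAST s → s=-22. Stack: []
LOAD_CONST → push 0. Stack: [0]
STORE_FAST i → i=0. Stack: []
LOAD_FAST i → push 0. Stack: [0]
LOAD_CONST → push 3. Stack: [0, 3]
COMPARE_OP bool(<) → 0 vs 3 = True. Stack: [True]
POP_JUMP_IF_FALSE → pop True; no jump. Stack: []
LOAD_FAST_LOAD_FAST y,a → push -113,-11. Stack: [-113, -11]
BINARY_OP + → -113 + -11 = -124. Stack: [-124]
STORE_FAST y → y=-124. Stack: []
LOAD_FAST i → push 0. Stack: [0]
LOAD_CONST → push 1. Stack: [0, 1]
BINARY_OP + → 0 + 1 = 1. Stack: [1]
STORE_FAST i → i=1. Stack: []
LOAD_FAST i → push 1. Stack: [1]
LOAD_CONST → push 3. Stack: [1, 3]
COMPARE_OP bool(<) → 1 vs 3 = True. Stack: [True]
POP_JUMP_IF_FALSE → pop True; no jump. Stack: []
LOAD_FAST_LOAD_FAST y,a → push -124,-11. Stack: [-124, -11]
BINARY_OP + → -124 + -11 = -135. Stack: [-135]
STORE_FAST y → y=-135. Stack: []
LOAD_FAST i → push 1. Stack: [1]
LOAD_CONST → push 1. Stack: [1, 1]
BINARY_OP + → 1 + 1 = 2. Stack: [2]
STORE_FAST i → i=2. Stack: []
LOAD_FAST i → push 2. Stack: [2]
LOAD_CONST → push 3. Stack: [2, 3]
COMPARE_OP bool(<) → 2 vs 3 = True. Stack: [True]
POP_JUMP_IF_FALSE → pop True; no jump. Stack: []
LOAD_FAST_LOAD_FAST y,a → push -135,-11. Stack: [-135, -11]
BINARY_OP + → -135 + -11 = -146. Stack: [-146]
STORE_FAST y → y=-146. Stack: []
LOAD_FAST i → push 2. Stack: [2]
LOAD_CONST → push 1. Stack: [2, 1]
BINARY_OP + → 2 + 1 = 3. Stack: [3]
STORE_FAST i → i=3. Stack: []
LOAD_FAST i → push 3. Stack: [3]
LOAD_CONST → push 3. Stack: [3, 3]
COMPARE_OP bool(<) → 3 vs 3 = False. Stack: [False]
POP_JUMP_IF_FALSE → pop False; jump. Stack: []
LOAD_FAST y → push -146. Stack: [-146]
RETURN_VALUE → return -146.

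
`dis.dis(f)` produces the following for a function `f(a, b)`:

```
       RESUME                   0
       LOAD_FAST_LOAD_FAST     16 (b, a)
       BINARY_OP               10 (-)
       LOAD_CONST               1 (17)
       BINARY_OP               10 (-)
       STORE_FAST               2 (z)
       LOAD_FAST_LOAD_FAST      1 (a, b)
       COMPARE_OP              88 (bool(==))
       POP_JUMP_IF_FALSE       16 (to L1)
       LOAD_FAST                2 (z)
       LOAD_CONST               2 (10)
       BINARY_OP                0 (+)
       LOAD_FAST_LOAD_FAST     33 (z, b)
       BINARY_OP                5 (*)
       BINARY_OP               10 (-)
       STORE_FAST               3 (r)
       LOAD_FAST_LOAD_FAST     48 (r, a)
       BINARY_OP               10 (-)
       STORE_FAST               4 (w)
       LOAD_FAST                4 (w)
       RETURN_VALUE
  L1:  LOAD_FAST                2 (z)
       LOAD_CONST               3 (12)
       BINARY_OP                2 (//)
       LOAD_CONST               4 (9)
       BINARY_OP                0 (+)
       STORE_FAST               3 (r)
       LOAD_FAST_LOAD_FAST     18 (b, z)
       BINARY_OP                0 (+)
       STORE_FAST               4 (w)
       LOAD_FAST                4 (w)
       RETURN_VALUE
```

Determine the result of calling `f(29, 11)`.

LOAD_FAST_LOAD_FAST b,a → push 11,29. Stack: [11, 29]
BINARY_OP - → 11 - 29 = -18. Stack: [-18]
LOAD_CONST → push 17. Stack: [-18, 17]
BINARY_OP - → -18 - 17 = -35. Stack: [-35]
STORE_FAST z → z=-35. Stack: []
LOAD_FAST_LOAD_FAST a,b → push 29,11. Stack: [29, 11]
COMPARE_OP bool(==) → 29 vs 11 = False. Stack: [False]
POP_JUMP_IF_FALSE → pop False; jump. Stack: []
LOAD_FAST z → push -35. Stack: [-35]
LOAD_CONST → push 12. Stack: [-35, 12]
BINARY_OP // → -35 // 12 = -3. Stack: [-3]
LOAD_CONST → push 9. Stack: [-3, 9]
BINARY_OP + → -3 + 9 = 6. Stack: [6]
STORE_FAST r → r=6. Stack: []
LOAD_FAST_LOAD_FAST b,z → push 11,-35. Stack: [11, -35]
BINARY_OP + → 11 + -35 = -24. Stack: [-24]
STORE_FAST w → w=-24. Stack: []
LOAD_FAST w → push -24. Stack: [-24]
RETURN_VALUE → return -24.

-24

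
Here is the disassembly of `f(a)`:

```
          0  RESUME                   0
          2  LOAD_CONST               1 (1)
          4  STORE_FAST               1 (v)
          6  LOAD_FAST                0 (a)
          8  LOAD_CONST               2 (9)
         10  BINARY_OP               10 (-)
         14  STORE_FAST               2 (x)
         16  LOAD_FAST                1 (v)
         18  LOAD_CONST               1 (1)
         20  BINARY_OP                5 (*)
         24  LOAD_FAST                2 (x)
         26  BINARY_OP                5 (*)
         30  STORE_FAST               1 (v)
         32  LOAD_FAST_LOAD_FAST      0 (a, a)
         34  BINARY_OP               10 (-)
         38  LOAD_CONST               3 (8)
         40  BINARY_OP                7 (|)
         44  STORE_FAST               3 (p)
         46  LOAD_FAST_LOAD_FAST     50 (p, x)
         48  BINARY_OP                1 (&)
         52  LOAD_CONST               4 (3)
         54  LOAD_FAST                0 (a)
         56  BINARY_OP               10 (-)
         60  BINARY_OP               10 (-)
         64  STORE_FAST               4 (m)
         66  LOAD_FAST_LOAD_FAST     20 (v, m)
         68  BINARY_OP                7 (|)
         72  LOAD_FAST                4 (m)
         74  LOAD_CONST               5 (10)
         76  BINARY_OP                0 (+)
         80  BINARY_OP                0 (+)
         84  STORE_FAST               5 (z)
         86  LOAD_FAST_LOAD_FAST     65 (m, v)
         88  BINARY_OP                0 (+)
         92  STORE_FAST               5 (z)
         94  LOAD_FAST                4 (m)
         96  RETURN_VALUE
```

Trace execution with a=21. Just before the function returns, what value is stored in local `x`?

LOAD_CONST → push 1. Stack: [1]
STORE_FAST v → v=1. Stack: []
LOAD_FAST a → push 21. Stack: [21]
LOAD_CONST → push 9. Stack: [21, 9]
BINARY_OP - → 21 - 9 = 12. Stack: [12]
STORE_FAST x → x=12. Stack: []
LOAD_FAST v → push 1. Stack: [1]
LOAD_CONST → push 1. Stack: [1, 1]
BINARY_OP * → 1 * 1 = 1. Stack: [1]
LOAD_FAST x → push 12. Stack: [1, 12]
BINARY_OP * → 1 * 12 = 12. Stack: [12]
STORE_FAST v → v=12. Stack: []
LOAD_FAST_LOAD_FAST a,a → push 21,21. Stack: [21, 21]
BINARY_OP - → 21 - 21 = 0. Stack: [0]
LOAD_CONST → push 8. Stack: [0, 8]
BINARY_OP | → 0 | 8 = 8. Stack: [8]
STORE_FAST p → p=8. Stack: []
LOAD_FAST_LOAD_FAST p,x → push 8,12. Stack: [8, 12]
BINARY_OP & → 8 & 12 = 8. Stack: [8]
LOAD_CONST → push 3. Stack: [8, 3]
LOAD_FAST a → push 21. Stack: [8, 3, 21]
BINARY_OP - → 3 - 21 = -18. Stack: [8, -18]
BINARY_OP - → 8 - -18 = 26. Stack: [26]
STORE_FAST m → m=26. Stack: []
LOAD_FAST_LOAD_FAST v,m → push 12,26. Stack: [12, 26]
BINARY_OP | → 12 | 26 = 30. Stack: [30]
LOAD_FAST m → push 26. Stack: [30, 26]
LOAD_CONST → push 10. Stack: [30, 26, 10]
BINARY_OP + → 26 + 10 = 36. Stack: [30, 36]
BINARY_OP + → 30 + 36 = 66. Stack: [66]
STORE_FAST z → z=66. Stack: []
LOAD_FAST_LOAD_FAST m,v → push 26,12. Stack: [26, 12]
BINARY_OP + → 26 + 12 = 38. Stack: [38]
STORE_FAST z → z=38. Stack: []
LOAD_FAST m → push 26. Stack: [26]
RETURN_VALUE → return 26.

12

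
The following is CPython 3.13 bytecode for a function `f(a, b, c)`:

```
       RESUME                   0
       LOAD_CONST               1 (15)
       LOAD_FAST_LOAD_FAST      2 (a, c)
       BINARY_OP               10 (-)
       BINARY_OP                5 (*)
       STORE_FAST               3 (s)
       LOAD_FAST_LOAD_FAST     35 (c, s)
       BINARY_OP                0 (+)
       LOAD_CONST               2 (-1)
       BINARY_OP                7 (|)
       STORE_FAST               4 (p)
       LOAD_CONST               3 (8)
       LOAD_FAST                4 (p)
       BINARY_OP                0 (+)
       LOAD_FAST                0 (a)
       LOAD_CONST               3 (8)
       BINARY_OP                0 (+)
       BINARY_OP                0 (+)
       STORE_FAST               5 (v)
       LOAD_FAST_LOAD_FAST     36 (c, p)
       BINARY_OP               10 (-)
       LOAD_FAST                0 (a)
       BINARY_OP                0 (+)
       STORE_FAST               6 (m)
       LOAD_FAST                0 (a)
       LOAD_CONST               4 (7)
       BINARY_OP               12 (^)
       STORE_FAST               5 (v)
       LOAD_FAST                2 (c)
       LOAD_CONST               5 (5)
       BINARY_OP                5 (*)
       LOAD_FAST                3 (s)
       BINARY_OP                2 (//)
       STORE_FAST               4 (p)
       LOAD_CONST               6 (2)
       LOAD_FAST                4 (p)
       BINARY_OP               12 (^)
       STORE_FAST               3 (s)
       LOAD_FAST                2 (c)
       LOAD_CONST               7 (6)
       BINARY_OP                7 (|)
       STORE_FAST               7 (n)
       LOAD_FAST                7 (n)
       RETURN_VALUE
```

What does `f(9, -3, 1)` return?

LOAD_CONST → push 15. Stack: [15]
LOAD_FAST_LOAD_FAST a,c → push 9,1. Stack: [15, 9, 1]
BINARY_OP - → 9 - 1 = 8. Stack: [15, 8]
BINARY_OP * → 15 * 8 = 120. Stack: [120]
STORE_FAST s → s=120. Stack: []
LOAD_FAST_LOAD_FAST c,s → push 1,120. Stack: [1, 120]
BINARY_OP + → 1 + 120 = 121. Stack: [121]
LOAD_CONST → push -1. Stack: [121, -1]
BINARY_OP | → 121 | -1 = -1. Stack: [-1]
STORE_FAST p → p=-1. Stack: []
LOAD_CONST → push 8. Stack: [8]
LOAD_FAST p → push -1. Stack: [8, -1]
BINARY_OP + → 8 + -1 = 7. Stack: [7]
LOAD_FAST a → push 9. Stack: [7, 9]
LOAD_CONST → push 8. Stack: [7, 9, 8]
BINARY_OP + → 9 + 8 = 17. Stack: [7, 17]
BINARY_OP + → 7 + 17 = 24. Stack: [24]
STORE_FAST v → v=24. Stack: []
LOAD_FAST_LOAD_FAST c,p → push 1,-1. Stack: [1, -1]
BINARY_OP - → 1 - -1 = 2. Stack: [2]
LOAD_FAST a → push 9. Stack: [2, 9]
BINARY_OP + → 2 + 9 = 11. Stack: [11]
STORE_FAST m → m=11. Stack: []
LOAD_FAST a → push 9. Stack: [9]
LOAD_CONST → push 7. Stack: [9, 7]
BINARY_OP ^ → 9 ^ 7 = 14. Stack: [14]
STORE_FAST v → v=14. Stack: []
LOAD_FAST c → push 1. Stack: [1]
LOAD_CONST → push 5. Stack: [1, 5]
BINARY_OP * → 1 * 5 = 5. Stack: [5]
LOAD_FAST s → push 120. Stack: [5, 120]
BINARY_OP // → 5 // 120 = 0. Stack: [0]
STORE_FAST p → p=0. Stack: []
LOAD_CONST → push 2. Stack: [2]
LOAD_FAST p → push 0. Stack: [2, 0]
BINARY_OP ^ → 2 ^ 0 = 2. Stack: [2]
STORE_FAST s → s=2. Stack: []
LOAD_FAST c → push 1. Stack: [1]
LOAD_CONST → push 6. Stack: [1, 6]
BINARY_OP | → 1 | 6 = 7. Stack: [7]
STORE_FAST n → n=7. Stack: []
LOAD_FAST n → push 7. Stack: [7]
RETURN_VALUE → return 7.

7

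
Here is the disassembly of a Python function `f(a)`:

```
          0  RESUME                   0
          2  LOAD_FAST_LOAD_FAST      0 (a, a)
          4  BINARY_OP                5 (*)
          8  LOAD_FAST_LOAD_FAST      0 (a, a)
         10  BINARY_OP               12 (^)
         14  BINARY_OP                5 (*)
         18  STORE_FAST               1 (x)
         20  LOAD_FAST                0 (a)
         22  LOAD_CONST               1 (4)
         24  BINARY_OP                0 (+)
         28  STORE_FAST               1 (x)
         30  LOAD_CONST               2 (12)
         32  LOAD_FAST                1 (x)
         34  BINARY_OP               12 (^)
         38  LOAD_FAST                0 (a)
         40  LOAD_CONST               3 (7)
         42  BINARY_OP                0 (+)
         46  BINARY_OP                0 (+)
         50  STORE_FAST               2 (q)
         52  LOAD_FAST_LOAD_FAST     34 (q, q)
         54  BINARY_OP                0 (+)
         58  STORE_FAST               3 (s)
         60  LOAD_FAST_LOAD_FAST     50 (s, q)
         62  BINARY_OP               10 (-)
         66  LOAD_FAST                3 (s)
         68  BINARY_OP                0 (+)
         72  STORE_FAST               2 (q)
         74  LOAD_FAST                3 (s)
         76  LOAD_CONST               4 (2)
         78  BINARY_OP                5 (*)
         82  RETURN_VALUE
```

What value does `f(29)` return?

LOAD_FAST_LOAD_FAST a,a → push 29,29. Stack: [29, 29]
BINARY_OP * → 29 * 29 = 841. Stack: [841]
LOAD_FAST_LOAD_FAST a,a → push 29,29. Stack: [841, 29, 29]
BINARY_OP ^ → 29 ^ 29 = 0. Stack: [841, 0]
BINARY_OP * → 841 * 0 = 0. Stack: [0]
STORE_FAST x → x=0. Stack: []
LOAD_FAST a → push 29. Stack: [29]
LOAD_CONST → push 4. Stack: [29, 4]
BINARY_OP + → 29 + 4 = 33. Stack: [33]
STORE_FAST x → x=33. Stack: []
LOAD_CONST → push 12. Stack: [12]
LOAD_FAST x → push 33. Stack: [12, 33]
BINARY_OP ^ → 12 ^ 33 = 45. Stack: [45]
LOAD_FAST a → push 29. Stack: [45, 29]
LOAD_CONST → push 7. Stack: [45, 29, 7]
BINARY_OP + → 29 + 7 = 36. Stack: [45, 36]
BINARY_OP + → 45 + 36 = 81. Stack: [81]
STORE_FAST q → q=81. Stack: []
LOAD_FAST_LOAD_FAST q,q → push 81,81. Stack: [81, 81]
BINARY_OP + → 81 + 81 = 162. Stack: [162]
STORE_FAST s → s=162. Stack: []
LOAD_FAST_LOAD_FAST s,q → push 162,81. Stack: [162, 81]
BINARY_OP - → 162 - 81 = 81. Stack: [81]
LOAD_FAST s → push 162. Stack: [81, 162]
BINARY_OP + → 81 + 162 = 243. Stack: [243]
STORE_FAST q → q=243. Stack: []
LOAD_FAST s → push 162. Stack: [162]
LOAD_CONST → push 2. Stack: [162, 2]
BINARY_OP * → 162 * 2 = 324. Stack: [324]
RETURN_VALUE → return 324.

324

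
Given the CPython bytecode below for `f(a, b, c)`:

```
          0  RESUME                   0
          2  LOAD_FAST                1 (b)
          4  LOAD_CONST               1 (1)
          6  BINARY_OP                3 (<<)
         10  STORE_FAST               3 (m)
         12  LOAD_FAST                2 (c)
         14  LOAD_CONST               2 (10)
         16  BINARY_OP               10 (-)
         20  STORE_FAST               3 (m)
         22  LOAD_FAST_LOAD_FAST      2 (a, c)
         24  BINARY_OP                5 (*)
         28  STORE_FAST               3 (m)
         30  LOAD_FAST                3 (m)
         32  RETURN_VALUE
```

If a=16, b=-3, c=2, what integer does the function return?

32

LOAD_FAST b → push -3. Stack: [-3]
LOAD_CONST → push 1. Stack: [-3, 1]
BINARY_OP << → -3 << 1 = -6. Stack: [-6]
STORE_FAST m → m=-6. Stack: []
LOAD_FAST c → push 2. Stack: [2]
LOAD_CONST → push 10. Stack: [2, 10]
BINARY_OP - → 2 - 10 = -8. Stack: [-8]
STORE_FAST m → m=-8. Stack: []
LOAD_FAST_LOAD_FAST a,c → push 16,2. Stack: [16, 2]
BINARY_OP * → 16 * 2 = 32. Stack: [32]
STORE_FAST m → m=32. Stack: []
LOAD_FAST m → push 32. Stack: [32]
RETURN_VALUE → return 32.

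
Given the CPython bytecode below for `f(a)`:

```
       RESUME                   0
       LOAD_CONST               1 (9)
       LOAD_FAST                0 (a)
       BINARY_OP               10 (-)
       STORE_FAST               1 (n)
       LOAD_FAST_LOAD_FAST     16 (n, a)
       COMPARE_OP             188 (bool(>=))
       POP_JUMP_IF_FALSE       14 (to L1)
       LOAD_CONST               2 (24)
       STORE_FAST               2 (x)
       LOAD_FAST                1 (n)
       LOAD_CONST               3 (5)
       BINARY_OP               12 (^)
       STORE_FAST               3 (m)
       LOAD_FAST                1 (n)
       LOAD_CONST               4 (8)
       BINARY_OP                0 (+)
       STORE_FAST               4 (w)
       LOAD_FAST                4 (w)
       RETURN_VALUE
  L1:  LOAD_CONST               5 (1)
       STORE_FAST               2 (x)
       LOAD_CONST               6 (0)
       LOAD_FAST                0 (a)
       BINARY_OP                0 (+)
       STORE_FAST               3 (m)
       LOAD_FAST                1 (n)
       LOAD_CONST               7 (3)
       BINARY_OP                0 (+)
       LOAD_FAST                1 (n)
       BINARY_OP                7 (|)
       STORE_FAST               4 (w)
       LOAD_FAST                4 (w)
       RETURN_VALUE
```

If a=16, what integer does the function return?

LOAD_CONST → push 9. Stack: [9]
LOAD_FAST a → push 16. Stack: [9, 16]
BINARY_OP - → 9 - 16 = -7. Stack: [-7]
STORE_FAST n → n=-7. Stack: []
LOAD_FAST_LOAD_FAST n,a → push -7,16. Stack: [-7, 16]
COMPARE_OP bool(>=) → -7 vs 16 = False. Stack: [False]
POP_JUMP_IF_FALSE → pop False; jump. Stack: []
LOAD_CONST → push 1. Stack: [1]
STORE_FAST x → x=1. Stack: []
LOAD_CONST → push 0. Stack: [0]
LOAD_FAST a → push 16. Stack: [0, 16]
BINARY_OP + → 0 + 16 = 16. Stack: [16]
STORE_FAST m → m=16. Stack: []
LOAD_FAST n → push -7. Stack: [-7]
LOAD_CONST → push 3. Stack: [-7, 3]
BINARY_OP + → -7 + 3 = -4. Stack: [-4]
LOAD_FAST n → push -7. Stack: [-4, -7]
BINARY_OP | → -4 | -7 = -3. Stack: [-3]
STORE_FAST w → w=-3. Stack: []
LOAD_FAST w → push -3. Stack: [-3]
RETURN_VALUE → return -3.

-3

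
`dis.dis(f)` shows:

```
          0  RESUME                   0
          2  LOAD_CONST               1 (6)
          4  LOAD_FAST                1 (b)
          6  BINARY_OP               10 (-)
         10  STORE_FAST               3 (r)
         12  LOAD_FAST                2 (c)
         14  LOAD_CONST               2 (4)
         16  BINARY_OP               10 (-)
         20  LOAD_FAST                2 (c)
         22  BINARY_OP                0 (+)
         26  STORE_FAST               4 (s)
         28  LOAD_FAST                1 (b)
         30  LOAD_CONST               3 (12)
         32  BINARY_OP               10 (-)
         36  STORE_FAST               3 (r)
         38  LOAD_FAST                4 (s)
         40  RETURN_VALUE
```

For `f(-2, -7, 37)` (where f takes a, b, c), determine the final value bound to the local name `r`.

-19

LOAD_CONST → push 6. Stack: [6]
LOAD_FAST b → push -7. Stack: [6, -7]
BINARY_OP - → 6 - -7 = 13. Stack: [13]
STORE_FAST r → r=13. Stack: []
LOAD_FAST c → push 37. Stack: [37]
LOAD_CONST → push 4. Stack: [37, 4]
BINARY_OP - → 37 - 4 = 33. Stack: [33]
LOAD_FAST c → push 37. Stack: [33, 37]
BINARY_OP + → 33 + 37 = 70. Stack: [70]
STORE_FAST s → s=70. Stack: []
LOAD_FAST b → push -7. Stack: [-7]
LOAD_CONST → push 12. Stack: [-7, 12]
BINARY_OP - → -7 - 12 = -19. Stack: [-19]
STORE_FAST r → r=-19. Stack: []
LOAD_FAST s → push 70. Stack: [70]
RETURN_VALUE → return 70.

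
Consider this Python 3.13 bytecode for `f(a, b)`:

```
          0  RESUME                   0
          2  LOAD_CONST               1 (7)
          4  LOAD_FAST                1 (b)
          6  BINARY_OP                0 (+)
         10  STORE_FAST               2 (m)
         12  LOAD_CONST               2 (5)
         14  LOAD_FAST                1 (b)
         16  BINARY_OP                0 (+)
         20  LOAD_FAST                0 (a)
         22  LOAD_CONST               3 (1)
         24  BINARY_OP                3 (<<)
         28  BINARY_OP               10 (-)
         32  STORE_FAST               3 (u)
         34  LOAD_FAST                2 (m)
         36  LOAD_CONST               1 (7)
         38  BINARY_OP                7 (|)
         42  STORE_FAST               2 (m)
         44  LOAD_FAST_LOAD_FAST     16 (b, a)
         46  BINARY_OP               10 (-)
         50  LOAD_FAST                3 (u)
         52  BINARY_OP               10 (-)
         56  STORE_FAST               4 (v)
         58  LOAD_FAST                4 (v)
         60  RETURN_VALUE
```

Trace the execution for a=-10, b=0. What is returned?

LOAD_CONST → push 7. Stack: [7]
LOAD_FAST b → push 0. Stack: [7, 0]
BINARY_OP + → 7 + 0 = 7. Stack: [7]
STORE_FAST m → m=7. Stack: []
LOAD_CONST → push 5. Stack: [5]
LOAD_FAST b → push 0. Stack: [5, 0]
BINARY_OP + → 5 + 0 = 5. Stack: [5]
LOAD_FAST a → push -10. Stack: [5, -10]
LOAD_CONST → push 1. Stack: [5, -10, 1]
BINARY_OP << → -10 << 1 = -20. Stack: [5, -20]
BINARY_OP - → 5 - -20 = 25. Stack: [25]
STORE_FAST u → u=25. Stack: []
LOAD_FAST m → push 7. Stack: [7]
LOAD_CONST → push 7. Stack: [7, 7]
BINARY_OP | → 7 | 7 = 7. Stack: [7]
STORE_FAST m → m=7. Stack: []
LOAD_FAST_LOAD_FAST b,a → push 0,-10. Stack: [0, -10]
BINARY_OP - → 0 - -10 = 10. Stack: [10]
LOAD_FAST u → push 25. Stack: [10, 25]
BINARY_OP - → 10 - 25 = -15. Stack: [-15]
STORE_FAST v → v=-15. Stack: []
LOAD_FAST v → push -15. Stack: [-15]
RETURN_VALUE → return -15.

-15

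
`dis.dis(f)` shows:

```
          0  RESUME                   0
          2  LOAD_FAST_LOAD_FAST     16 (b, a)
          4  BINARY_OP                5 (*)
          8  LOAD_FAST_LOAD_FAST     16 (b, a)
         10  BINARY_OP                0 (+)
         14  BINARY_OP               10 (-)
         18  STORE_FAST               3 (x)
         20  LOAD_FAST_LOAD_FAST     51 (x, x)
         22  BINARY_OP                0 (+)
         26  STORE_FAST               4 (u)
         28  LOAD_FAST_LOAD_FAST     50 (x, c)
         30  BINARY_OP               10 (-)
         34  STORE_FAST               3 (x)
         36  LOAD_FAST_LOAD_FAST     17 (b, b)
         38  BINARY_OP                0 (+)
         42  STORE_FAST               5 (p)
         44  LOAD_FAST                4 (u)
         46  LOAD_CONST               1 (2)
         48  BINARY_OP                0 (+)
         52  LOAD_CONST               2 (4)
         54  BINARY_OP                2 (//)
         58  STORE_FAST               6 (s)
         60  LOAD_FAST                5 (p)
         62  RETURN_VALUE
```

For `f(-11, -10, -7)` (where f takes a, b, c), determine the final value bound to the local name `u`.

LOAD_FAST_LOAD_FAST b,a → push -10,-11. Stack: [-10, -11]
BINARY_OP * → -10 * -11 = 110. Stack: [110]
LOAD_FAST_LOAD_FAST b,a → push -10,-11. Stack: [110, -10, -11]
BINARY_OP + → -10 + -11 = -21. Stack: [110, -21]
BINARY_OP - → 110 - -21 = 131. Stack: [131]
STORE_FAST x → x=131. Stack: []
LOAD_FAST_LOAD_FAST x,x → push 131,131. Stack: [131, 131]
BINARY_OP + → 131 + 131 = 262. Stack: [262]
STORE_FAST u → u=262. Stack: []
LOAD_FAST_LOAD_FAST x,c → push 131,-7. Stack: [131, -7]
BINARY_OP - → 131 - -7 = 138. Stack: [138]
STORE_FAST x → x=138. Stack: []
LOAD_FAST_LOAD_FAST b,b → push -10,-10. Stack: [-10, -10]
BINARY_OP + → -10 + -10 = -20. Stack: [-20]
STORE_FAST p → p=-20. Stack: []
LOAD_FAST u → push 262. Stack: [262]
LOAD_CONST → push 2. Stack: [262, 2]
BINARY_OP + → 262 + 2 = 264. Stack: [264]
LOAD_CONST → push 4. Stack: [264, 4]
BINARY_OP // → 264 // 4 = 66. Stack: [66]
STORE_FAST s → s=66. Stack: []
LOAD_FAST p → push -20. Stack: [-20]
RETURN_VALUE → return -20.

262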